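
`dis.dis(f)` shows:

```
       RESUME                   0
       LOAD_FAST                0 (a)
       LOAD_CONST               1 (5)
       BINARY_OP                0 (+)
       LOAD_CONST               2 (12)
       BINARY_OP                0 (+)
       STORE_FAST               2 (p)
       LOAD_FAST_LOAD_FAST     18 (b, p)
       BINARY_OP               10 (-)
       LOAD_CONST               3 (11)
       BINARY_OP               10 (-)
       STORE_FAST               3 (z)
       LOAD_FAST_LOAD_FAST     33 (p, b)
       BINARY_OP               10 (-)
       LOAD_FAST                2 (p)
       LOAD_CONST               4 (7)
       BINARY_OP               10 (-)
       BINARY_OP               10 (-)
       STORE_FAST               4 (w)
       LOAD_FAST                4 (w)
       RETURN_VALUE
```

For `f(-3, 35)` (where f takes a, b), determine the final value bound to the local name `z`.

10

LOAD_FAST a → push -3. Stack: [-3]
LOAD_CONST → push 5. Stack: [-3, 5]
BINARY_OP + → -3 + 5 = 2. Stack: [2]
LOAD_CONST → push 12. Stack: [2, 12]
BINARY_OP + → 2 + 12 = 14. Stack: [14]
STORE_FAST p → p=14. Stack: []
LOAD_FAST_LOAD_FAST b,p → push 35,14. Stack: [35, 14]
BINARY_OP - → 35 - 14 = 21. Stack: [21]
LOAD_CONST → push 11. Stack: [21, 11]
BINARY_OP - → 21 - 11 = 10. Stack: [10]
STORE_FAST z → z=10. Stack: []
LOAD_FAST_LOAD_FAST p,b → push 14,35. Stack: [14, 35]
BINARY_OP - → 14 - 35 = -21. Stack: [-21]
LOAD_FAST p → push 14. Stack: [-21, 14]
LOAD_CONST → push 7. Stack: [-21, 14, 7]
BINARY_OP - → 14 - 7 = 7. Stack: [-21, 7]
BINARY_OP - → -21 - 7 = -28. Stack: [-28]
STORE_FAST w → w=-28. Stack: []
LOAD_FAST w → push -28. Stack: [-28]
RETURN_VALUE → return -28.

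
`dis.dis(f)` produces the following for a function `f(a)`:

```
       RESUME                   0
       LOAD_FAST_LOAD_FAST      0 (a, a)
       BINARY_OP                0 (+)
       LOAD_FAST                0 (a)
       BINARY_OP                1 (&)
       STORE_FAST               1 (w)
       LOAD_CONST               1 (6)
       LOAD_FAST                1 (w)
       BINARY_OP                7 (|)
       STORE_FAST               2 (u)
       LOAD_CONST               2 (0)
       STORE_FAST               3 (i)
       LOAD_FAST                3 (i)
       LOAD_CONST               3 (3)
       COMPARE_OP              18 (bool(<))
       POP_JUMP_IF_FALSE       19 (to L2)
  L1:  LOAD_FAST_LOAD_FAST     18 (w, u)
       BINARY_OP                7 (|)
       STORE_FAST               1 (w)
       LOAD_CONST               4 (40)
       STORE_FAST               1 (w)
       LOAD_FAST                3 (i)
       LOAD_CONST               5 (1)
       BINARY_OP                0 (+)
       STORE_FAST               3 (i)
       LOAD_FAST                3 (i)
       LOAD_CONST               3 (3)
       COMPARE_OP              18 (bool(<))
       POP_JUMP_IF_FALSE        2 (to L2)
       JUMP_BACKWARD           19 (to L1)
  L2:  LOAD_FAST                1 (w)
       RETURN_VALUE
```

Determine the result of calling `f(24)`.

40

LOAD_FAST_LOAD_FAST a,a → push 24,24. Stack: [24, 24]
BINARY_OP + → 24 + 24 = 48. Stack: [48]
LOAD_FAST a → push 24. Stack: [48, 24]
BINARY_OP & → 48 & 24 = 16. Stack: [16]
STORE_FAST w → w=16. Stack: []
LOAD_CONST → push 6. Stack: [6]
LOAD_FAST w → push 16. Stack: [6, 16]
BINARY_OP | → 6 | 16 = 22. Stack: [22]
STORE_FAST u → u=22. Stack: []
LOAD_CONST → push 0. Stack: [0]
STORE_FAST i → i=0. Stack: []
LOAD_FAST i → push 0. Stack: [0]
LOAD_CONST → push 3. Stack: [0, 3]
COMPARE_OP bool(<) → 0 vs 3 = True. Stack: [True]
POP_JUMP_IF_FALSE → pop True; no jump. Stack: []
LOAD_FAST_LOAD_FAST w,u → push 16,22. Stack: [16, 22]
BINARY_OP | → 16 | 22 = 22. Stack: [22]
STORE_FAST w → w=22. Stack: []
LOAD_CONST → push 40. Stack: [40]
STORE_FAST w → w=40. Stack: []
LOAD_FAST i → push 0. Stack: [0]
LOAD_CONST → push 1. Stack: [0, 1]
BINARY_OP + → 0 + 1 = 1. Stack: [1]
STORE_FAST i → i=1. Stack: []
LOAD_FAST i → push 1. Stack: [1]
LOAD_CONST → push 3. Stack: [1, 3]
COMPARE_OP bool(<) → 1 vs 3 = True. Stack: [True]
POP_JUMP_IF_FALSE → pop True; no jump. Stack: []
LOAD_FAST_LOAD_FAST w,u → push 40,22. Stack: [40, 22]
BINARY_OP | → 40 | 22 = 62. Stack: [62]
STORE_FAST w → w=62. Stack: []
LOAD_CONST → push 40. Stack: [40]
STORE_FAST w → w=40. Stack: []
LOAD_FAST i → push 1. Stack: [1]
LOAD_CONST → push 1. Stack: [1, 1]
BINARY_OP + → 1 + 1 = 2. Stack: [2]
STORE_FAST i → i=2. Stack: []
LOAD_FAST i → push 2. Stack: [2]
LOAD_CONST → push 3. Stack: [2, 3]
COMPARE_OP bool(<) → 2 vs 3 = True. Stack: [True]
POP_JUMP_IF_FALSE → pop True; no jump. Stack: []
LOAD_FAST_LOAD_FAST w,u → push 40,22. Stack: [40, 22]
BINARY_OP | → 40 | 22 = 62. Stack: [62]
STORE_FAST w → w=62. Stack: []
LOAD_CONST → push 40. Stack: [40]
STORE_FAST w → w=40. Stack: []
LOAD_FAST i → push 2. Stack: [2]
LOAD_CONST → push 1. Stack: [2, 1]
BINARY_OP + → 2 + 1 = 3. Stack: [3]
STORE_FAST i → i=3. Stack: []
LOAD_FAST i → push 3. Stack: [3]
LOAD_CONST → push 3. Stack: [3, 3]
COMPARE_OP bool(<) → 3 vs 3 = False. Stack: [False]
POP_JUMP_IF_FALSE → pop False; jump. Stack: []
LOAD_FAST w → push 40. Stack: [40]
RETURN_VALUE → return 40.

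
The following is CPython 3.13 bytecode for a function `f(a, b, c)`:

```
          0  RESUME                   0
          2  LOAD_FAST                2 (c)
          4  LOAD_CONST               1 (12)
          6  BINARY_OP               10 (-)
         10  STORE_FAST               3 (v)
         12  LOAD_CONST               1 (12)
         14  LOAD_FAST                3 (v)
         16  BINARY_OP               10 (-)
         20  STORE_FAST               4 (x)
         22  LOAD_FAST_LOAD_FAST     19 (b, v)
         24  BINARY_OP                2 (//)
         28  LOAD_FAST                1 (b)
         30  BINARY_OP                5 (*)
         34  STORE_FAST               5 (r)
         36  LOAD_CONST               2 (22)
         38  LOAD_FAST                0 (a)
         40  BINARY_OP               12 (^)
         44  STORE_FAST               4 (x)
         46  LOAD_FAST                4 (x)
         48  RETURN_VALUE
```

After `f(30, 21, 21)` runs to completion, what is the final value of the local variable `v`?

LOAD_FAST c → push 21. Stack: [21]
LOAD_CONST → push 12. Stack: [21, 12]
BINARY_OP - → 21 - 12 = 9. Stack: [9]
STORE_FAST v → v=9. Stack: []
LOAD_CONST → push 12. Stack: [12]
LOAD_FAST v → push 9. Stack: [12, 9]
BINARY_OP - → 12 - 9 = 3. Stack: [3]
STORE_FAST x → x=3. Stack: []
LOAD_FAST_LOAD_FAST b,v → push 21,9. Stack: [21, 9]
BINARY_OP // → 21 // 9 = 2. Stack: [2]
LOAD_FAST b → push 21. Stack: [2, 21]
BINARY_OP * → 2 * 21 = 42. Stack: [42]
STORE_FAST r → r=42. Stack: []
LOAD_CONST → push 22. Stack: [22]
LOAD_FAST a → push 30. Stack: [22, 30]
BINARY_OP ^ → 22 ^ 30 = 8. Stack: [8]
STORE_FAST x → x=8. Stack: []
LOAD_FAST x → push 8. Stack: [8]
RETURN_VALUE → return 8.

9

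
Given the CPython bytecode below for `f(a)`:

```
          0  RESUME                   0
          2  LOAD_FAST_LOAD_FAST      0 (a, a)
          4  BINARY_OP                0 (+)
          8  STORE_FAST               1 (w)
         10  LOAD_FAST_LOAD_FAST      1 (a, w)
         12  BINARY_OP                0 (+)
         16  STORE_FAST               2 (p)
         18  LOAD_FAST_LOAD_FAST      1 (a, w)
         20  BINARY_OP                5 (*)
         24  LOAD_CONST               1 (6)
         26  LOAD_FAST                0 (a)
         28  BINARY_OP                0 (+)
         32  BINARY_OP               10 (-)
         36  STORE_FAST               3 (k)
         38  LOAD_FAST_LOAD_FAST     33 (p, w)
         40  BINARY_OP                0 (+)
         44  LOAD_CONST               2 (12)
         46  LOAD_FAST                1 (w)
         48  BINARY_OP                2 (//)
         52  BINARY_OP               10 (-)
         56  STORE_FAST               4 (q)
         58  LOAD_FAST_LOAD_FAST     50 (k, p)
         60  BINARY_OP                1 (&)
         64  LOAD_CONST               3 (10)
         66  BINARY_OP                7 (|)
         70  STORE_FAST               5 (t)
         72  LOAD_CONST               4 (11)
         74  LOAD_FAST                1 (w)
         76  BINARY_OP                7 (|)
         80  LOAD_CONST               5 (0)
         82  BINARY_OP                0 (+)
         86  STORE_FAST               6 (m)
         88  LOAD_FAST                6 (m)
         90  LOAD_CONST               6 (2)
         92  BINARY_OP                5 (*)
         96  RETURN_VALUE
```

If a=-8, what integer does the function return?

LOAD_FAST_LOAD_FAST a,a → push -8,-8. Stack: [-8, -8]
BINARY_OP + → -8 + -8 = -16. Stack: [-16]
STORE_FAST w → w=-16. Stack: []
LOAD_FAST_LOAD_FAST a,w → push -8,-16. Stack: [-8, -16]
BINARY_OP + → -8 + -16 = -24. Stack: [-24]
STORE_FAST p → p=-24. Stack: []
LOAD_FAST_LOAD_FAST a,w → push -8,-16. Stack: [-8, -16]
BINARY_OP * → -8 * -16 = 128. Stack: [128]
LOAD_CONST → push 6. Stack: [128, 6]
LOAD_FAST a → push -8. Stack: [128, 6, -8]
BINARY_OP + → 6 + -8 = -2. Stack: [128, -2]
BINARY_OP - → 128 - -2 = 130. Stack: [130]
STORE_FAST k → k=130. Stack: []
LOAD_FAST_LOAD_FAST p,w → push -24,-16. Stack: [-24, -16]
BINARY_OP + → -24 + -16 = -40. Stack: [-40]
LOAD_CONST → push 12. Stack: [-40, 12]
LOAD_FAST w → push -16. Stack: [-40, 12, -16]
BINARY_OP // → 12 // -16 = -1. Stack: [-40, -1]
BINARY_OP - → -40 - -1 = -39. Stack: [-39]
STORE_FAST q → q=-39. Stack: []
LOAD_FAST_LOAD_FAST k,p → push 130,-24. Stack: [130, -24]
BINARY_OP & → 130 & -24 = 128. Stack: [128]
LOAD_CONST → push 10. Stack: [128, 10]
BINARY_OP | → 128 | 10 = 138. Stack: [138]
STORE_FAST t → t=138. Stack: []
LOAD_CONST → push 11. Stack: [11]
LOAD_FAST w → push -16. Stack: [11, -16]
BINARY_OP | → 11 | -16 = -5. Stack: [-5]
LOAD_CONST → push 0. Stack: [-5, 0]
BINARY_OP + → -5 + 0 = -5. Stack: [-5]
STORE_FAST m → m=-5. Stack: []
LOAD_FAST m → push -5. Stack: [-5]
LOAD_CONST → push 2. Stack: [-5, 2]
BINARY_OP * → -5 * 2 = -10. Stack: [-10]
RETURN_VALUE → return -10.

-10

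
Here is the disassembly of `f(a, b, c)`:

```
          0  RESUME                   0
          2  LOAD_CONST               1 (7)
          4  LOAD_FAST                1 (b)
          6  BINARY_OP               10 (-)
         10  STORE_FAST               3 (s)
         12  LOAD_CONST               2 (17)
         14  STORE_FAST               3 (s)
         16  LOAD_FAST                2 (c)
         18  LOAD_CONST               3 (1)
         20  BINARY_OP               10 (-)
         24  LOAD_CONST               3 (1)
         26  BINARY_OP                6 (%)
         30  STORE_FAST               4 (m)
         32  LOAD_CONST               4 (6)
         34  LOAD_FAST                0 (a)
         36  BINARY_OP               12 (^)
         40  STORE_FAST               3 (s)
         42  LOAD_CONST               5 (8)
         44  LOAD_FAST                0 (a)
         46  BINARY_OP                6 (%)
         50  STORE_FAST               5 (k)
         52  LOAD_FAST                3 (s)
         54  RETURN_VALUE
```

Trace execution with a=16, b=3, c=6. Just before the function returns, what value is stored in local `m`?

0

LOAD_CONST → push 7. Stack: [7]
LOAD_FAST b → push 3. Stack: [7, 3]
BINARY_OP - → 7 - 3 = 4. Stack: [4]
STORE_FAST s → s=4. Stack: []
LOAD_CONST → push 17. Stack: [17]
STORE_FAST s → s=17. Stack: []
LOAD_FAST c → push 6. Stack: [6]
LOAD_CONST → push 1. Stack: [6, 1]
BINARY_OP - → 6 - 1 = 5. Stack: [5]
LOAD_CONST → push 1. Stack: [5, 1]
BINARY_OP % → 5 % 1 = 0. Stack: [0]
STORE_FAST m → m=0. Stack: []
LOAD_CONST → push 6. Stack: [6]
LOAD_FAST a → push 16. Stack: [6, 16]
BINARY_OP ^ → 6 ^ 16 = 22. Stack: [22]
STORE_FAST s → s=22. Stack: []
LOAD_CONST → push 8. Stack: [8]
LOAD_FAST a → push 16. Stack: [8, 16]
BINARY_OP % → 8 % 16 = 8. Stack: [8]
STORE_FAST k → k=8. Stack: []
LOAD_FAST s → push 22. Stack: [22]
RETURN_VALUE → return 22.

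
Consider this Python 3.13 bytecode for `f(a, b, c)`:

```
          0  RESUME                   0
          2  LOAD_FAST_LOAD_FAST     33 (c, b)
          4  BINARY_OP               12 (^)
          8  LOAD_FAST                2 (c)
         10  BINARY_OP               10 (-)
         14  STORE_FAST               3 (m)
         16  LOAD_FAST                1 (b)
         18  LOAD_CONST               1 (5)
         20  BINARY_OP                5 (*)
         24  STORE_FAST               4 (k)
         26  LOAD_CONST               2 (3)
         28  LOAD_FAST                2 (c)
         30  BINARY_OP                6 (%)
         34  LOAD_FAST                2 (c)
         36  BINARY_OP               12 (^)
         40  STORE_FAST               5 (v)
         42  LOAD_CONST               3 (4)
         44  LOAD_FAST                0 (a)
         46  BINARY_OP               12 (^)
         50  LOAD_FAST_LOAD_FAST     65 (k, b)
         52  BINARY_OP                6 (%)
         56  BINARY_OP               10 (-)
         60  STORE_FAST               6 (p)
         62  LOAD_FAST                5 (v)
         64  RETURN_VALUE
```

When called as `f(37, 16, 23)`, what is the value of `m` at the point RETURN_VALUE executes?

LOAD_FAST_LOAD_FAST c,b → push 23,16. Stack: [23, 16]
BINARY_OP ^ → 23 ^ 16 = 7. Stack: [7]
LOAD_FAST c → push 23. Stack: [7, 23]
BINARY_OP - → 7 - 23 = -16. Stack: [-16]
STORE_FAST m → m=-16. Stack: []
LOAD_FAST b → push 16. Stack: [16]
LOAD_CONST → push 5. Stack: [16, 5]
BINARY_OP * → 16 * 5 = 80. Stack: [80]
STORE_FAST k → k=80. Stack: []
LOAD_CONST → push 3. Stack: [3]
LOAD_FAST c → push 23. Stack: [3, 23]
BINARY_OP % → 3 % 23 = 3. Stack: [3]
LOAD_FAST c → push 23. Stack: [3, 23]
BINARY_OP ^ → 3 ^ 23 = 20. Stack: [20]
STORE_FAST v → v=20. Stack: []
LOAD_CONST → push 4. Stack: [4]
LOAD_FAST a → push 37. Stack: [4, 37]
BINARY_OP ^ → 4 ^ 37 = 33. Stack: [33]
LOAD_FAST_LOAD_FAST k,b → push 80,16. Stack: [33, 80, 16]
BINARY_OP % → 80 % 16 = 0. Stack: [33, 0]
BINARY_OP - → 33 - 0 = 33. Stack: [33]
STORE_FAST p → p=33. Stack: []
LOAD_FAST v → push 20. Stack: [20]
RETURN_VALUE → return 20.

-16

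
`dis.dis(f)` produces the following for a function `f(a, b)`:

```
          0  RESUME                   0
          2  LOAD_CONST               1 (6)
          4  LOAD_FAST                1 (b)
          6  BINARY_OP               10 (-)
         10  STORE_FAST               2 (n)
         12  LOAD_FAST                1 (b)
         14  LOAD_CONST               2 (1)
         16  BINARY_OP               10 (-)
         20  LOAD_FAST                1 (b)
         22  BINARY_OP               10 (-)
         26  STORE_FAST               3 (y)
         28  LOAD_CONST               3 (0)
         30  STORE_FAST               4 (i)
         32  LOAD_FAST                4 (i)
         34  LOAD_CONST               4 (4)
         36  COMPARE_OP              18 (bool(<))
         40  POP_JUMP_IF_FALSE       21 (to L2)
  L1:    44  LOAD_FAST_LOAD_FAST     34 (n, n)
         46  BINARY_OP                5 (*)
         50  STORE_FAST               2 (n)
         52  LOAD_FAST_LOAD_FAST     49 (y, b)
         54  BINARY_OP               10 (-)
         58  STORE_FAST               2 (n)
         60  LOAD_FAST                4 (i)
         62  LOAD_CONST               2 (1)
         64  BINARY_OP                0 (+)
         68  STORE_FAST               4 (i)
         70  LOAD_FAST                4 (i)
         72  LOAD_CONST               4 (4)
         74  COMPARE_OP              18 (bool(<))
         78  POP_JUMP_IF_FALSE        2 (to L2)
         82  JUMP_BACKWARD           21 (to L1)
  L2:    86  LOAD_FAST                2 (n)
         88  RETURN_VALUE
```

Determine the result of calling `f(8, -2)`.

1

LOAD_CONST → push 6
LOAD_FAST b → push -2
BINARY_OP - → 6 - -2 = 8
STORE_FAST n → n=8
LOAD_FAST b → push -2
LOAD_CONST → push 1
BINARY_OP - → -2 - 1 = -3
LOAD_FAST b → push -2
BINARY_OP - → -3 - -2 = -1
STORE_FAST y → y=-1
LOAD_CONST → push 0
STORE_FAST i → i=0
LOAD_FAST i → push 0
LOAD_CONST → push 4
COMPARE_OP bool(<) → 0 vs 4 = True
POP_JUMP_IF_FALSE → pop True; no jump
LOAD_FAST_LOAD_FAST n,n → push 8,8
BINARY_OP * → 8 * 8 = 64
STORE_FAST n → n=64
LOAD_FAST_LOAD_FAST y,b → push -1,-2
BINARY_OP - → -1 - -2 = 1
STORE_FAST n → n=1
LOAD_FAST i → push 0
LOAD_CONST → push 1
BINARY_OP + → 0 + 1 = 1
STORE_FAST i → i=1
LOAD_FAST i → push 1
LOAD_CONST → push 4
COMPARE_OP bool(<) → 1 vs 4 = True
POP_JUMP_IF_FALSE → pop True; no jump
LOAD_FAST_LOAD_FAST n,n → push 1,1
BINARY_OP * → 1 * 1 = 1
STORE_FAST n → n=1
LOAD_FAST_LOAD_FAST y,b → push -1,-2
BINARY_OP - → -1 - -2 = 1
STORE_FAST n → n=1
LOAD_FAST i → push 1
LOAD_CONST → push 1
BINARY_OP + → 1 + 1 = 2
STORE_FAST i → i=2
LOAD_FAST i → push 2
LOAD_CONST → push 4
COMPARE_OP bool(<) → 2 vs 4 = True
POP_JUMP_IF_FALSE → pop True; no jump
LOAD_FAST_LOAD_FAST n,n → push 1,1
BINARY_OP * → 1 * 1 = 1
STORE_FAST n → n=1
LOAD_FAST_LOAD_FAST y,b → push -1,-2
BINARY_OP - → -1 - -2 = 1
STORE_FAST n → n=1
LOAD_FAST i → push 2
LOAD_CONST → push 1
BINARY_OP + → 2 + 1 = 3
STORE_FAST i → i=3
LOAD_FAST i → push 3
LOAD_CONST → push 4
COMPARE_OP bool(<) → 3 vs 4 = True
POP_JUMP_IF_FALSE → pop True; no jump
LOAD_FAST_LOAD_FAST n,n → push 1,1
BINARY_OP * → 1 * 1 = 1
STORE_FAST n → n=1
LOAD_FAST_LOAD_FAST y,b → push -1,-2
BINARY_OP - → -1 - -2 = 1
STORE_FAST n → n=1
LOAD_FAST i → push 3
LOAD_CONST → push 1
BINARY_OP + → 3 + 1 = 4
STORE_FAST i → i=4
LOAD_FAST i → push 4
LOAD_CONST → push 4
COMPARE_OP bool(<) → 4 vs 4 = False
POP_JUMP_IF_FALSE → pop False; jump
LOAD_FAST n → push 1
RETURN_VALUE → return 1.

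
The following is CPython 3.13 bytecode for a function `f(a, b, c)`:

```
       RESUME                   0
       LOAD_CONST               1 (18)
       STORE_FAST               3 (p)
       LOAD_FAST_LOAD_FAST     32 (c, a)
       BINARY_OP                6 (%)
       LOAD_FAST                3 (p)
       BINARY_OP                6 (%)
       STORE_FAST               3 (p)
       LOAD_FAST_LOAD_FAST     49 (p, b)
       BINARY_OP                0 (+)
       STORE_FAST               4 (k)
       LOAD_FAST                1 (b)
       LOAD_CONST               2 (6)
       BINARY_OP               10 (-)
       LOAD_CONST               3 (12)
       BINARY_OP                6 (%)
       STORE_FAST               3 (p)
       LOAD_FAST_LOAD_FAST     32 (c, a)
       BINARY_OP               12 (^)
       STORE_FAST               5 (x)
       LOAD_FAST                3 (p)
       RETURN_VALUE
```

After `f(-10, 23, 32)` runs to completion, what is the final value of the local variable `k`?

33

LOAD_CONST → push 18. Stack: [18]
STORE_FAST p → p=18. Stack: []
LOAD_FAST_LOAD_FAST c,a → push 32,-10. Stack: [32, -10]
BINARY_OP % → 32 % -10 = -8. Stack: [-8]
LOAD_FAST p → push 18. Stack: [-8, 18]
BINARY_OP % → -8 % 18 = 10. Stack: [10]
STORE_FAST p → p=10. Stack: []
LOAD_FAST_LOAD_FAST p,b → push 10,23. Stack: [10, 23]
BINARY_OP + → 10 + 23 = 33. Stack: [33]
STORE_FAST k → k=33. Stack: []
LOAD_FAST b → push 23. Stack: [23]
LOAD_CONST → push 6. Stack: [23, 6]
BINARY_OP - → 23 - 6 = 17. Stack: [17]
LOAD_CONST → push 12. Stack: [17, 12]
BINARY_OP % → 17 % 12 = 5. Stack: [5]
STORE_FAST p → p=5. Stack: []
LOAD_FAST_LOAD_FAST c,a → push 32,-10. Stack: [32, -10]
BINARY_OP ^ → 32 ^ -10 = -42. Stack: [-42]
STORE_FAST x → x=-42. Stack: []
LOAD_FAST p → push 5. Stack: [5]
RETURN_VALUE → return 5.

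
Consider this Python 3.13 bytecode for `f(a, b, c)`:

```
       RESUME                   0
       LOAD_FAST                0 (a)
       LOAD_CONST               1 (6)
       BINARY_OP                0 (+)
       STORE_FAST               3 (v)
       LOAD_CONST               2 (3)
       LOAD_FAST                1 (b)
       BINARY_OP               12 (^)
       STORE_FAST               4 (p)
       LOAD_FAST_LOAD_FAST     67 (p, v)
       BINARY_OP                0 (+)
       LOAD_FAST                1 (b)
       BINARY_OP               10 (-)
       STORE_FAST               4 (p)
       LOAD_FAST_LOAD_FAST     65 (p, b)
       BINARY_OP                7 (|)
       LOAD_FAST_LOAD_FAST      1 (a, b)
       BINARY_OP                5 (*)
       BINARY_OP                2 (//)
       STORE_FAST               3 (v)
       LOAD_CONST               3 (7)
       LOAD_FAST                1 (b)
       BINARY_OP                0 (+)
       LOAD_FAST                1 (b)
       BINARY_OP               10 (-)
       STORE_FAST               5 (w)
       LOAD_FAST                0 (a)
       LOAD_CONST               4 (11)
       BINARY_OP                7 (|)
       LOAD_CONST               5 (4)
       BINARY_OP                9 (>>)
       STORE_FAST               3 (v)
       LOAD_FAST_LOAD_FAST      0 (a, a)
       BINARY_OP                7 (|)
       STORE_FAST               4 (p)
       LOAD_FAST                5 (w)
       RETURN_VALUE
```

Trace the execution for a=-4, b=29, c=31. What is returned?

LOAD_FAST a → push -4. Stack: [-4]
LOAD_CONST → push 6. Stack: [-4, 6]
BINARY_OP + → -4 + 6 = 2. Stack: [2]
STORE_FAST v → v=2. Stack: []
LOAD_CONST → push 3. Stack: [3]
LOAD_FAST b → push 29. Stack: [3, 29]
BINARY_OP ^ → 3 ^ 29 = 30. Stack: [30]
STORE_FAST p → p=30. Stack: []
LOAD_FAST_LOAD_FAST p,v → push 30,2. Stack: [30, 2]
BINARY_OP + → 30 + 2 = 32. Stack: [32]
LOAD_FAST b → push 29. Stack: [32, 29]
BINARY_OP - → 32 - 29 = 3. Stack: [3]
STORE_FAST p → p=3. Stack: []
LOAD_FAST_LOAD_FAST p,b → push 3,29. Stack: [3, 29]
BINARY_OP | → 3 | 29 = 31. Stack: [31]
LOAD_FAST_LOAD_FAST a,b → push -4,29. Stack: [31, -4, 29]
BINARY_OP * → -4 * 29 = -116. Stack: [31, -116]
BINARY_OP // → 31 // -116 = -1. Stack: [-1]
STORE_FAST v → v=-1. Stack: []
LOAD_CONST → push 7. Stack: [7]
LOAD_FAST b → push 29. Stack: [7, 29]
BINARY_OP + → 7 + 29 = 36. Stack: [36]
LOAD_FAST b → push 29. Stack: [36, 29]
BINARY_OP - → 36 - 29 = 7. Stack: [7]
STORE_FAST w → w=7. Stack: []
LOAD_FAST a → push -4. Stack: [-4]
LOAD_CONST → push 11. Stack: [-4, 11]
BINARY_OP | → -4 | 11 = -1. Stack: [-1]
LOAD_CONST → push 4. Stack: [-1, 4]
BINARY_OP >> → -1 >> 4 = -1. Stack: [-1]
STORE_FAST v → v=-1. Stack: []
LOAD_FAST_LOAD_FAST a,a → push -4,-4. Stack: [-4, -4]
BINARY_OP | → -4 | -4 = -4. Stack: [-4]
STORE_FAST p → p=-4. Stack: []
LOAD_FAST w → push 7. Stack: [7]
RETURN_VALUE → return 7.

7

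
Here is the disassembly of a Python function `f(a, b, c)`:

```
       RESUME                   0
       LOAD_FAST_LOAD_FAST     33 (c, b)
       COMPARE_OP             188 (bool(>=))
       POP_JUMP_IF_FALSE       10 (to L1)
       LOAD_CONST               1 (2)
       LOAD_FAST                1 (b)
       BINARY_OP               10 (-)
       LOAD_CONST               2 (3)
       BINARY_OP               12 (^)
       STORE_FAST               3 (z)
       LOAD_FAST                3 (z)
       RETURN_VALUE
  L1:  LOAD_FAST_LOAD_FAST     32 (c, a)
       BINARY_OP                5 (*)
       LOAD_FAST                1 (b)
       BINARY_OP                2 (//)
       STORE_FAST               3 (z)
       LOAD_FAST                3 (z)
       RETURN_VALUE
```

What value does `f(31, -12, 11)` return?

LOAD_FAST_LOAD_FAST c,b → push 11,-12. Stack: [11, -12]
COMPARE_OP bool(>=) → 11 vs -12 = True. Stack: [True]
POP_JUMP_IF_FALSE → pop True; no jump. Stack: []
LOAD_CONST → push 2. Stack: [2]
LOAD_FAST b → push -12. Stack: [2, -12]
BINARY_OP - → 2 - -12 = 14. Stack: [14]
LOAD_CONST → push 3. Stack: [14, 3]
BINARY_OP ^ → 14 ^ 3 = 13. Stack: [13]
STORE_FAST z → z=13. Stack: []
LOAD_FAST z → push 13. Stack: [13]
RETURN_VALUE → return 13.

13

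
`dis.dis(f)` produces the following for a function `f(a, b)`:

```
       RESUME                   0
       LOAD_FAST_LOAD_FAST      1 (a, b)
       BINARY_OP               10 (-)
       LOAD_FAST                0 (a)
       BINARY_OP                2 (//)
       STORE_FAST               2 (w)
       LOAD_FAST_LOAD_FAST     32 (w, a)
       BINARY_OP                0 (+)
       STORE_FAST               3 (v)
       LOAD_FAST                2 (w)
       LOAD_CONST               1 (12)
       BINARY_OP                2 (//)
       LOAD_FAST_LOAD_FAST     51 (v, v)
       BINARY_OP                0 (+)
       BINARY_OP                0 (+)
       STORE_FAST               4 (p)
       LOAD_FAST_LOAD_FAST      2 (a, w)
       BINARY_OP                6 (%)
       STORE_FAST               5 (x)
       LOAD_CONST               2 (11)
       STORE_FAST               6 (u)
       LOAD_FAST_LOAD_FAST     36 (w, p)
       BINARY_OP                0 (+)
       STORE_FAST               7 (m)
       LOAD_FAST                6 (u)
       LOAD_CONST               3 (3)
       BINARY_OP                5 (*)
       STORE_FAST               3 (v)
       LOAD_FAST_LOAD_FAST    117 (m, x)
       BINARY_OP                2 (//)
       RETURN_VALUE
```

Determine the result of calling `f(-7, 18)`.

-3

LOAD_FAST_LOAD_FAST a,b → push -7,18. Stack: [-7, 18]
BINARY_OP - → -7 - 18 = -25. Stack: [-25]
LOAD_FAST a → push -7. Stack: [-25, -7]
BINARY_OP // → -25 // -7 = 3. Stack: [3]
STORE_FAST w → w=3. Stack: []
LOAD_FAST_LOAD_FAST w,a → push 3,-7. Stack: [3, -7]
BINARY_OP + → 3 + -7 = -4. Stack: [-4]
STORE_FAST v → v=-4. Stack: []
LOAD_FAST w → push 3. Stack: [3]
LOAD_CONST → push 12. Stack: [3, 12]
BINARY_OP // → 3 // 12 = 0. Stack: [0]
LOAD_FAST_LOAD_FAST v,v → push -4,-4. Stack: [0, -4, -4]
BINARY_OP + → -4 + -4 = -8. Stack: [0, -8]
BINARY_OP + → 0 + -8 = -8. Stack: [-8]
STORE_FAST p → p=-8. Stack: []
LOAD_FAST_LOAD_FAST a,w → push -7,3. Stack: [-7, 3]
BINARY_OP % → -7 % 3 = 2. Stack: [2]
STORE_FAST x → x=2. Stack: []
LOAD_CONST → push 11. Stack: [11]
STORE_FAST u → u=11. Stack: []
LOAD_FAST_LOAD_FAST w,p → push 3,-8. Stack: [3, -8]
BINARY_OP + → 3 + -8 = -5. Stack: [-5]
STORE_FAST m → m=-5. Stack: []
LOAD_FAST u → push 11. Stack: [11]
LOAD_CONST → push 3. Stack: [11, 3]
BINARY_OP * → 11 * 3 = 33. Stack: [33]
STORE_FAST v → v=33. Stack: []
LOAD_FAST_LOAD_FAST m,x → push -5,2. Stack: [-5, 2]
BINARY_OP // → -5 // 2 = -3. Stack: [-3]
RETURN_VALUE → return -3.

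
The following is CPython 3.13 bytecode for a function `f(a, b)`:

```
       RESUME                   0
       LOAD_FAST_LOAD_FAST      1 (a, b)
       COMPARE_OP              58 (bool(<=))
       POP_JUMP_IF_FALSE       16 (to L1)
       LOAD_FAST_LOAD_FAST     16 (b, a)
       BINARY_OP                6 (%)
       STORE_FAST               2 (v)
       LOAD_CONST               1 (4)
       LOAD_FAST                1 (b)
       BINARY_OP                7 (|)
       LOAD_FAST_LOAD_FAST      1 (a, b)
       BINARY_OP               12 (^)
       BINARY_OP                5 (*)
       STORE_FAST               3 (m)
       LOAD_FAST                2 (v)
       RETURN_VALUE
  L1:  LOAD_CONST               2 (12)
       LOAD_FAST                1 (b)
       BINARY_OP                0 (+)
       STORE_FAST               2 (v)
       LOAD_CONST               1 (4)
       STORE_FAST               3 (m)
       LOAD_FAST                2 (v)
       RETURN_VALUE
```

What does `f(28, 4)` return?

LOAD_FAST_LOAD_FAST a,b → push 28,4. Stack: [28, 4]
COMPARE_OP bool(<=) → 28 vs 4 = False. Stack: [False]
POP_JUMP_IF_FALSE → pop False; jump. Stack: []
LOAD_CONST → push 12. Stack: [12]
LOAD_FAST b → push 4. Stack: [12, 4]
BINARY_OP + → 12 + 4 = 16. Stack: [16]
STORE_FAST v → v=16. Stack: []
LOAD_CONST → push 4. Stack: [4]
STORE_FAST m → m=4. Stack: []
LOAD_FAST v → push 16. Stack: [16]
RETURN_VALUE → return 16.

16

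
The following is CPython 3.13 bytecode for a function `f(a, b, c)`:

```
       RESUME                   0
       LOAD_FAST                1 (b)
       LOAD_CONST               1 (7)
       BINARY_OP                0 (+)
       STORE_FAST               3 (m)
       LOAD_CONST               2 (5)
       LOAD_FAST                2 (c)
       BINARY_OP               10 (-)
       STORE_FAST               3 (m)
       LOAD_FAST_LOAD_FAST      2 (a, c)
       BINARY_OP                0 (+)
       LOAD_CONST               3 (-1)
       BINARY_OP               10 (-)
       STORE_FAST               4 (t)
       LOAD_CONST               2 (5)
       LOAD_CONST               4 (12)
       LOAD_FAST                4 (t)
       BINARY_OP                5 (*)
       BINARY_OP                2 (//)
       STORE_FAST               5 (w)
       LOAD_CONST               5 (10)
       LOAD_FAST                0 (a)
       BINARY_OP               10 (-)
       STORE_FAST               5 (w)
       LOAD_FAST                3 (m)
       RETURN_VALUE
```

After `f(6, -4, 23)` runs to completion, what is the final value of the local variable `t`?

30

LOAD_FAST b → push -4. Stack: [-4]
LOAD_CONST → push 7. Stack: [-4, 7]
BINARY_OP + → -4 + 7 = 3. Stack: [3]
STORE_FAST m → m=3. Stack: []
LOAD_CONST → push 5. Stack: [5]
LOAD_FAST c → push 23. Stack: [5, 23]
BINARY_OP - → 5 - 23 = -18. Stack: [-18]
STORE_FAST m → m=-18. Stack: []
LOAD_FAST_LOAD_FAST a,c → push 6,23. Stack: [6, 23]
BINARY_OP + → 6 + 23 = 29. Stack: [29]
LOAD_CONST → push -1. Stack: [29, -1]
BINARY_OP - → 29 - -1 = 30. Stack: [30]
STORE_FAST t → t=30. Stack: []
LOAD_CONST → push 5. Stack: [5]
LOAD_CONST → push 12. Stack: [5, 12]
LOAD_FAST t → push 30. Stack: [5, 12, 30]
BINARY_OP * → 12 * 30 = 360. Stack: [5, 360]
BINARY_OP // → 5 // 360 = 0. Stack: [0]
STORE_FAST w → w=0. Stack: []
LOAD_CONST → push 10. Stack: [10]
LOAD_FAST a → push 6. Stack: [10, 6]
BINARY_OP - → 10 - 6 = 4. Stack: [4]
STORE_FAST w → w=4. Stack: []
LOAD_FAST m → push -18. Stack: [-18]
RETURN_VALUE → return -18.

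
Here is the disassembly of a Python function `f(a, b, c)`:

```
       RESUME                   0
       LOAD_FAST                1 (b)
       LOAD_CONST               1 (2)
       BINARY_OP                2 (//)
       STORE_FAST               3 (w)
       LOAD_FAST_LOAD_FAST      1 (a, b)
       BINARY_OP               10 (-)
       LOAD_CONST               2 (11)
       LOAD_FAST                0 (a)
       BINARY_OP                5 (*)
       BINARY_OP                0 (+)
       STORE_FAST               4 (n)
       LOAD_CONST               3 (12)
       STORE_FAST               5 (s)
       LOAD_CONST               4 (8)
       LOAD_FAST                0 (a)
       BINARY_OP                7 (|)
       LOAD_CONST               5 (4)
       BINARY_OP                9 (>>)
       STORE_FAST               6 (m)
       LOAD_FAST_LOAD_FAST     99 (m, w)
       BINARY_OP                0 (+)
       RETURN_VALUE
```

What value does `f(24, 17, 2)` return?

9

LOAD_FAST b → push 17. Stack: [17]
LOAD_CONST → push 2. Stack: [17, 2]
BINARY_OP // → 17 // 2 = 8. Stack: [8]
STORE_FAST w → w=8. Stack: []
LOAD_FAST_LOAD_FAST a,b → push 24,17. Stack: [24, 17]
BINARY_OP - → 24 - 17 = 7. Stack: [7]
LOAD_CONST → push 11. Stack: [7, 11]
LOAD_FAST a → push 24. Stack: [7, 11, 24]
BINARY_OP * → 11 * 24 = 264. Stack: [7, 264]
BINARY_OP + → 7 + 264 = 271. Stack: [271]
STORE_FAST n → n=271. Stack: []
LOAD_CONST → push 12. Stack: [12]
STORE_FAST s → s=12. Stack: []
LOAD_CONST → push 8. Stack: [8]
LOAD_FAST a → push 24. Stack: [8, 24]
BINARY_OP | → 8 | 24 = 24. Stack: [24]
LOAD_CONST → push 4. Stack: [24, 4]
BINARY_OP >> → 24 >> 4 = 1. Stack: [1]
STORE_FAST m → m=1. Stack: []
LOAD_FAST_LOAD_FAST m,w → push 1,8. Stack: [1, 8]
BINARY_OP + → 1 + 8 = 9. Stack: [9]
RETURN_VALUE → return 9.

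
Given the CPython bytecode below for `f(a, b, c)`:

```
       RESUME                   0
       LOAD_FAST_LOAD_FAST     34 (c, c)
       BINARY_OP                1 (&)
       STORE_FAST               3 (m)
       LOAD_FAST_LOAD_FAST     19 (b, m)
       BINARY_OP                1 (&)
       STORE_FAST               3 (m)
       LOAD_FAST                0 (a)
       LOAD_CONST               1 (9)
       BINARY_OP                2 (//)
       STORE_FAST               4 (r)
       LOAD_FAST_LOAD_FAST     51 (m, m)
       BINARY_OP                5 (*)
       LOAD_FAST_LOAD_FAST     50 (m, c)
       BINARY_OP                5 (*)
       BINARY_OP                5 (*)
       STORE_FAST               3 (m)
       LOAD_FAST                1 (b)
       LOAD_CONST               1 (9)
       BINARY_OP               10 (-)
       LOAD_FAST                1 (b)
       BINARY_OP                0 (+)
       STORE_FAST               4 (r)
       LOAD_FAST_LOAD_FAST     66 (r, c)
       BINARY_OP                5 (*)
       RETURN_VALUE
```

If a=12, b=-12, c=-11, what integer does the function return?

LOAD_FAST_LOAD_FAST c,c → push -11,-11. Stack: [-11, -11]
BINARY_OP & → -11 & -11 = -11. Stack: [-11]
STORE_FAST m → m=-11. Stack: []
LOAD_FAST_LOAD_FAST b,m → push -12,-11. Stack: [-12, -11]
BINARY_OP & → -12 & -11 = -12. Stack: [-12]
STORE_FAST m → m=-12. Stack: []
LOAD_FAST a → push 12. Stack: [12]
LOAD_CONST → push 9. Stack: [12, 9]
BINARY_OP // → 12 // 9 = 1. Stack: [1]
STORE_FAST r → r=1. Stack: []
LOAD_FAST_LOAD_FAST m,m → push -12,-12. Stack: [-12, -12]
BINARY_OP * → -12 * -12 = 144. Stack: [144]
LOAD_FAST_LOAD_FAST m,c → push -12,-11. Stack: [144, -12, -11]
BINARY_OP * → -12 * -11 = 132. Stack: [144, 132]
BINARY_OP * → 144 * 132 = 19008. Stack: [19008]
STORE_FAST m → m=19008. Stack: []
LOAD_FAST b → push -12. Stack: [-12]
LOAD_CONST → push 9. Stack: [-12, 9]
BINARY_OP - → -12 - 9 = -21. Stack: [-21]
LOAD_FAST b → push -12. Stack: [-21, -12]
BINARY_OP + → -21 + -12 = -33. Stack: [-33]
STORE_FAST r → r=-33. Stack: []
LOAD_FAST_LOAD_FAST r,c → push -33,-11. Stack: [-33, -11]
BINARY_OP * → -33 * -11 = 363. Stack: [363]
RETURN_VALUE → return 363.

363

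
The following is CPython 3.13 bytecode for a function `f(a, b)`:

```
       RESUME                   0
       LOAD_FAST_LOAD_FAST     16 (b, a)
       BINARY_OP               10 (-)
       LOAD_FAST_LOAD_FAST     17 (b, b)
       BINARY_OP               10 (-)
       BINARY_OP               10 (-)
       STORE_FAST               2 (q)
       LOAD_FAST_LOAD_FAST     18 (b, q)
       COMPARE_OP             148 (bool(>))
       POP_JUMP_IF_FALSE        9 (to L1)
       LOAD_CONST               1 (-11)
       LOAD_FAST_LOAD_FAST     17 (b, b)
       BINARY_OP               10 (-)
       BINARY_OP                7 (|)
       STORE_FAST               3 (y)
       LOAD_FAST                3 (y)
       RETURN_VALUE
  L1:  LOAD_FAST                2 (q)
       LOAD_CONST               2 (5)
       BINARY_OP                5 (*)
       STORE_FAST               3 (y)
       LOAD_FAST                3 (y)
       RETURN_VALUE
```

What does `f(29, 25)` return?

LOAD_FAST_LOAD_FAST b,a → push 25,29. Stack: [25, 29]
BINARY_OP - → 25 - 29 = -4. Stack: [-4]
LOAD_FAST_LOAD_FAST b,b → push 25,25. Stack: [-4, 25, 25]
BINARY_OP - → 25 - 25 = 0. Stack: [-4, 0]
BINARY_OP - → -4 - 0 = -4. Stack: [-4]
STORE_FAST q → q=-4. Stack: []
LOAD_FAST_LOAD_FAST b,q → push 25,-4. Stack: [25, -4]
COMPARE_OP bool(>) → 25 vs -4 = True. Stack: [True]
POP_JUMP_IF_FALSE → pop True; no jump. Stack: []
LOAD_CONST → push -11. Stack: [-11]
LOAD_FAST_LOAD_FAST b,b → push 25,25. Stack: [-11, 25, 25]
BINARY_OP - → 25 - 25 = 0. Stack: [-11, 0]
BINARY_OP | → -11 | 0 = -11. Stack: [-11]
STORE_FAST y → y=-11. Stack: []
LOAD_FAST y → push -11. Stack: [-11]
RETURN_VALUE → return -11.

-11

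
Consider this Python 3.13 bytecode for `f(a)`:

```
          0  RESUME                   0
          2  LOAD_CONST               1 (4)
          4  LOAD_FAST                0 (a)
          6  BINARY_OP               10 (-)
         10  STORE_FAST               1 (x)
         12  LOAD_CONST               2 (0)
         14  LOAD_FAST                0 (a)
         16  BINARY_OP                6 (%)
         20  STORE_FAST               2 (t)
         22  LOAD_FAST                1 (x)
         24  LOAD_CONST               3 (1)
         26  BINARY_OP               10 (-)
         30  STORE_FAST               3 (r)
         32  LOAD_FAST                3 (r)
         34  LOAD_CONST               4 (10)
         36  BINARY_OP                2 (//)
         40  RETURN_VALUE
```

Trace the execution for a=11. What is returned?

LOAD_CONST → push 4. Stack: [4]
LOAD_FAST a → push 11. Stack: [4, 11]
BINARY_OP - → 4 - 11 = -7. Stack: [-7]
STORE_FAST x → x=-7. Stack: []
LOAD_CONST → push 0. Stack: [0]
LOAD_FAST a → push 11. Stack: [0, 11]
BINARY_OP % → 0 % 11 = 0. Stack: [0]
STORE_FAST t → t=0. Stack: []
LOAD_FAST x → push -7. Stack: [-7]
LOAD_CONST → push 1. Stack: [-7, 1]
BINARY_OP - → -7 - 1 = -8. Stack: [-8]
STORE_FAST r → r=-8. Stack: []
LOAD_FAST r → push -8. Stack: [-8]
LOAD_CONST → push 10. Stack: [-8, 10]
BINARY_OP // → -8 // 10 = -1. Stack: [-1]
RETURN_VALUE → return -1.

-1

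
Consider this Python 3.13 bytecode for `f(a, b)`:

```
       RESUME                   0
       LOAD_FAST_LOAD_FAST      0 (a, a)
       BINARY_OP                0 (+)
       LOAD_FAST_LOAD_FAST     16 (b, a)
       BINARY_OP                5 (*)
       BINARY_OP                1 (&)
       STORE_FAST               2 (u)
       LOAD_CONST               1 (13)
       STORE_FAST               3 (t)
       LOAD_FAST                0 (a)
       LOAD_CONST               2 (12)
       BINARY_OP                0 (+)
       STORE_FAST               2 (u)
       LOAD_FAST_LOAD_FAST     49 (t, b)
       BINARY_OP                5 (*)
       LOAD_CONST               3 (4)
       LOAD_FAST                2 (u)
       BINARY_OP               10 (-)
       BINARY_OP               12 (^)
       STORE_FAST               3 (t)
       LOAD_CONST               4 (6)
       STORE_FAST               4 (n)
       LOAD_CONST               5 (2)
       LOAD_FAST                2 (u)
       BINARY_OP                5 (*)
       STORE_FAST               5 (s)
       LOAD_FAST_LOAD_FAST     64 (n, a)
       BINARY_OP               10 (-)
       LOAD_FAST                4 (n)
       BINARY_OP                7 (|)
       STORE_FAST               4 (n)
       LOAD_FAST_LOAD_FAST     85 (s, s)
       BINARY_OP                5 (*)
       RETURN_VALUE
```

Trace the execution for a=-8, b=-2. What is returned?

64

LOAD_FAST_LOAD_FAST a,a → push -8,-8. Stack: [-8, -8]
BINARY_OP + → -8 + -8 = -16. Stack: [-16]
LOAD_FAST_LOAD_FAST b,a → push -2,-8. Stack: [-16, -2, -8]
BINARY_OP * → -2 * -8 = 16. Stack: [-16, 16]
BINARY_OP & → -16 & 16 = 16. Stack: [16]
STORE_FAST u → u=16. Stack: []
LOAD_CONST → push 13. Stack: [13]
STORE_FAST t → t=13. Stack: []
LOAD_FAST a → push -8. Stack: [-8]
LOAD_CONST → push 12. Stack: [-8, 12]
BINARY_OP + → -8 + 12 = 4. Stack: [4]
STORE_FAST u → u=4. Stack: []
LOAD_FAST_LOAD_FAST t,b → push 13,-2. Stack: [13, -2]
BINARY_OP * → 13 * -2 = -26. Stack: [-26]
LOAD_CONST → push 4. Stack: [-26, 4]
LOAD_FAST u → push 4. Stack: [-26, 4, 4]
BINARY_OP - → 4 - 4 = 0. Stack: [-26, 0]
BINARY_OP ^ → -26 ^ 0 = -26. Stack: [-26]
STORE_FAST t → t=-26. Stack: []
LOAD_CONST → push 6. Stack: [6]
STORE_FAST n → n=6. Stack: []
LOAD_CONST → push 2. Stack: [2]
LOAD_FAST u → push 4. Stack: [2, 4]
BINARY_OP * → 2 * 4 = 8. Stack: [8]
STORE_FAST s → s=8. Stack: []
LOAD_FAST_LOAD_FAST n,a → push 6,-8. Stack: [6, -8]
BINARY_OP - → 6 - -8 = 14. Stack: [14]
LOAD_FAST n → push 6. Stack: [14, 6]
BINARY_OP | → 14 | 6 = 14. Stack: [14]
STORE_FAST n → n=14. Stack: []
LOAD_FAST_LOAD_FAST s,s → push 8,8. Stack: [8, 8]
BINARY_OP * → 8 * 8 = 64. Stack: [64]
RETURN_VALUE → return 64.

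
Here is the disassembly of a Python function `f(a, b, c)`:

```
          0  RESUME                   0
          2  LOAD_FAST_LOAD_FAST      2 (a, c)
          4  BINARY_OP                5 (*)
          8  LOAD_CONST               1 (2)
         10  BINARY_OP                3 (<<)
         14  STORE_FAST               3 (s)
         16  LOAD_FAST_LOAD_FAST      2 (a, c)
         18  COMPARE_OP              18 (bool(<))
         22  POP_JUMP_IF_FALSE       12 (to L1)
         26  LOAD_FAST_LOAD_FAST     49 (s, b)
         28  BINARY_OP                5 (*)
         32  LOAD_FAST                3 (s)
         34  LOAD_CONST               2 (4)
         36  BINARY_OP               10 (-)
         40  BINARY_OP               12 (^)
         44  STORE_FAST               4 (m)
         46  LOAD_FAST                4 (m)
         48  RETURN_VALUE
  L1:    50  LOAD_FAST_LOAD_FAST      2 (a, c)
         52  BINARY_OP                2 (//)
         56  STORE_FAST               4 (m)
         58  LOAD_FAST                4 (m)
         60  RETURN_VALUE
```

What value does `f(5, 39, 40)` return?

31484

LOAD_FAST_LOAD_FAST a,c → push 5,40. Stack: [5, 40]
BINARY_OP * → 5 * 40 = 200. Stack: [200]
LOAD_CONST → push 2. Stack: [200, 2]
BINARY_OP << → 200 << 2 = 800. Stack: [800]
STORE_FAST s → s=800. Stack: []
LOAD_FAST_LOAD_FAST a,c → push 5,40. Stack: [5, 40]
COMPARE_OP bool(<) → 5 vs 40 = True. Stack: [True]
POP_JUMP_IF_FALSE → pop True; no jump. Stack: []
LOAD_FAST_LOAD_FAST s,b → push 800,39. Stack: [800, 39]
BINARY_OP * → 800 * 39 = 31200. Stack: [31200]
LOAD_FAST s → push 800. Stack: [31200, 800]
LOAD_CONST → push 4. Stack: [31200, 800, 4]
BINARY_OP - → 800 - 4 = 796. Stack: [31200, 796]
BINARY_OP ^ → 31200 ^ 796 = 31484. Stack: [31484]
STORE_FAST m → m=31484. Stack: []
LOAD_FAST m → push 31484. Stack: [31484]
RETURN_VALUE → return 31484.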